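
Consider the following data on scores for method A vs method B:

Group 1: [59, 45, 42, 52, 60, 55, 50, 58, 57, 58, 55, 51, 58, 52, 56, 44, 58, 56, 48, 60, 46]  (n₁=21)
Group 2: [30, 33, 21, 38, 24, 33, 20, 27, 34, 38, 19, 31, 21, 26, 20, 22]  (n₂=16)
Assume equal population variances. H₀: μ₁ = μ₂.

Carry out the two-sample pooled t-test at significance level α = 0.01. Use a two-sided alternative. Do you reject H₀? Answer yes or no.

x̄₁=53.333, s₁=5.607, n₁=21
x̄₂=27.312, s₂=6.610, n₂=16
s_p² = [20·5.607² + 15·6.610²]/35 = 36.6887
SE = √(s_p²·(1/21+1/16)) = 2.0100
t = (53.333−27.312)/2.0100 = 12.9457
df = 35
p-value (two-sided) = 0.00000
At α=0.01: p < α → reject H₀

reject H₀: yes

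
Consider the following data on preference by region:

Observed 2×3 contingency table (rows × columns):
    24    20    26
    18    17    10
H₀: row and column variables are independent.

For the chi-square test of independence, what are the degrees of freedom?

df = (r−1)(c−1) = (2−1)·(3−1) = 2

degrees of freedom = 2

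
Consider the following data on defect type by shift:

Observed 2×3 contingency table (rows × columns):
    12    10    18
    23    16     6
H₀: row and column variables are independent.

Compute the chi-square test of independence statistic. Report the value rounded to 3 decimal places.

test statistic = 10.584

Row totals [40, 45], col totals [35, 26, 24], n=85
χ² = (12−16.47)²/16.47 + (10−12.24)²/12.24 + (18−11.29)²/11.29 + (23−18.53)²/18.53 + (16−13.76)²/13.76 + (6−12.71)²/12.71 = 10.5843
df = 2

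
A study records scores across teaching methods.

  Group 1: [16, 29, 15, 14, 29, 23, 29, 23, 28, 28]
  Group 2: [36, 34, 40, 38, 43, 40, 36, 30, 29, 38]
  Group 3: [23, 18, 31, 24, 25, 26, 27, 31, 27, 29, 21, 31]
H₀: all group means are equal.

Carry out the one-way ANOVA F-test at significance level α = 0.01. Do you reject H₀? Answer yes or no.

reject H₀: yes

Group means [23.40, 36.40, 26.08], grand mean 28.469
SSB = Σnᵢ(x̄ᵢ−x̄)² = 954.252; SSW = ΣΣ(x−x̄ᵢ)² = 715.717
MSB = 954.252/2 = 477.1260; MSW = 715.717/29 = 24.6799
F = MSB/MSW = 19.3326
df = (2, 29)
p-value (upper-tail) = 0.00000
At α=0.01: p < α → reject H₀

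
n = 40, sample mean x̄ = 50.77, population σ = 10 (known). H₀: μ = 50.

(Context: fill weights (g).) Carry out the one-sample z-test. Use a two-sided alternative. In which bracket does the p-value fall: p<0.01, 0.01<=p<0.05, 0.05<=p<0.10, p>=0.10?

SE = σ/√n = 10/√40 = 1.5811
z = (x̄−μ₀)/SE = (50.77−50)/1.5811 = 0.4870
p-value (two-sided) = 0.62626
→ bracket: p>=0.10

p-value bracket: p>=0.10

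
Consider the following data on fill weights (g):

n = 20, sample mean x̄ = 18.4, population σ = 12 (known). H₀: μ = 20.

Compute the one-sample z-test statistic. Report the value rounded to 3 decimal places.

test statistic = -0.596

SE = σ/√n = 12/√20 = 2.6833
z = (x̄−μ₀)/SE = (18.4−20)/2.6833 = -0.5963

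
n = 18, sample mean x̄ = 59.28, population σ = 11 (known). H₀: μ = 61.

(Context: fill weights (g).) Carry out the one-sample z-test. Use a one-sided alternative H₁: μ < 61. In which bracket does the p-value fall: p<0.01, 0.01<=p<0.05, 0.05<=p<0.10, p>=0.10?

SE = σ/√n = 11/√18 = 2.5927
z = (x̄−μ₀)/SE = (59.28−61)/2.5927 = -0.6634
p-value (one-sided, H₁ less) = 0.25354
→ bracket: p>=0.10

p-value bracket: p>=0.10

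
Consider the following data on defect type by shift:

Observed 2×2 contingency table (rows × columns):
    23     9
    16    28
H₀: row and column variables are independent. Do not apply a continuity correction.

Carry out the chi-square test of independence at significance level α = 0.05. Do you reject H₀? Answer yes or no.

Row totals [32, 44], col totals [39, 37], n=76
χ² = (23−16.42)²/16.42 + (9−15.58)²/15.58 + (16−22.58)²/22.58 + (28−21.42)²/21.42 = 9.3516
df = 1
p-value (upper-tail) = 0.00223
At α=0.05: p < α → reject H₀

reject H₀: yes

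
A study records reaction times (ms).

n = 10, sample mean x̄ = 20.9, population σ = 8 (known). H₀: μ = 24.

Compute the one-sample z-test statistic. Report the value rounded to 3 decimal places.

test statistic = -1.225

SE = σ/√n = 8/√10 = 2.5298
z = (x̄−μ₀)/SE = (20.9−24)/2.5298 = -1.2254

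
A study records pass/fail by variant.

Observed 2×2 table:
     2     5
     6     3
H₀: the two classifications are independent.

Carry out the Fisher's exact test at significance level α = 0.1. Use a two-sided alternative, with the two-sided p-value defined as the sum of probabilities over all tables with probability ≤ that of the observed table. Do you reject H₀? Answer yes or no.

Margins: r₁=7, r₂=9, c₁=8, c₂=8, n=16
p_obs = C(7,2)·C(9,6)/C(16,8); sum pmf over tables with pmf ≤ p_obs
p-value (two-sided) = 0.31469
At α=0.1: p ≥ α → fail to reject H₀

reject H₀: no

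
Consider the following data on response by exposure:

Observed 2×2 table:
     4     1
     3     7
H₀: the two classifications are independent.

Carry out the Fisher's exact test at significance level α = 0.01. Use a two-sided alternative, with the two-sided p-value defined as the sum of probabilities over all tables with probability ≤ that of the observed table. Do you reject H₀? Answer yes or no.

reject H₀: no

Margins: r₁=5, r₂=10, c₁=7, c₂=8, n=15
p_obs = C(5,4)·C(10,3)/C(15,7); sum pmf over tables with pmf ≤ p_obs
p-value (two-sided) = 0.11888
At α=0.01: p ≥ α → fail to reject H₀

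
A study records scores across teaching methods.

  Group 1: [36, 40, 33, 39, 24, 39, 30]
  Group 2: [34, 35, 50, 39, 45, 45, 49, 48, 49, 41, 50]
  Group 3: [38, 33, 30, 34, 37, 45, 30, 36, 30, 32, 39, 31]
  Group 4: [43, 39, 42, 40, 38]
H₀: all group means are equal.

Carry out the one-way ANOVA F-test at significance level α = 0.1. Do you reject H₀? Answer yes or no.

reject H₀: yes

Group means [34.43, 44.09, 34.58, 40.40], grand mean 38.371
SSB = Σnᵢ(x̄ᵢ−x̄)² = 661.431; SSW = ΣΣ(x−x̄ᵢ)² = 810.740
MSB = 661.431/3 = 220.4771; MSW = 810.740/31 = 26.1529
F = MSB/MSW = 8.4303
df = (3, 31)
p-value (upper-tail) = 0.00030
At α=0.1: p < α → reject H₀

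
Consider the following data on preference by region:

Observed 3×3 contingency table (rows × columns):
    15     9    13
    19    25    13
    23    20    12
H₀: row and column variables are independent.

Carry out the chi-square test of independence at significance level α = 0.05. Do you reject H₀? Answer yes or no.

Row totals [37, 57, 55], col totals [57, 54, 38], n=149
χ² = (15−14.15)²/14.15 + (9−13.41)²/13.41 + (13−9.44)²/9.44 + (19−21.81)²/21.81 + (25−20.66)²/20.66 + (13−14.54)²/14.54 + (23−21.04)²/21.04 + (20−19.93)²/19.93 + (12−14.03)²/14.03 = 4.7582
df = 4
p-value (upper-tail) = 0.31302
At α=0.05: p ≥ α → fail to reject H₀

reject H₀: no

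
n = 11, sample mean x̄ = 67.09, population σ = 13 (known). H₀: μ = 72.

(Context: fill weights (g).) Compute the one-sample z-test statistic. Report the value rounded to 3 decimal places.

test statistic = -1.253

SE = σ/√n = 13/√11 = 3.9196
z = (x̄−μ₀)/SE = (67.09−72)/3.9196 = -1.2527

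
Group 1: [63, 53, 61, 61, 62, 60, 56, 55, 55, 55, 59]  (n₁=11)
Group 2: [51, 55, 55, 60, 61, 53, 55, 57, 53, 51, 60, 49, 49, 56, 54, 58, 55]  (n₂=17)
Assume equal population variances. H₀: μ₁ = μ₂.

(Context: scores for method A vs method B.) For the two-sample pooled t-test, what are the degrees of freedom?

df = n₁ + n₂ − 2 = 11 + 17 − 2 = 26

degrees of freedom = 26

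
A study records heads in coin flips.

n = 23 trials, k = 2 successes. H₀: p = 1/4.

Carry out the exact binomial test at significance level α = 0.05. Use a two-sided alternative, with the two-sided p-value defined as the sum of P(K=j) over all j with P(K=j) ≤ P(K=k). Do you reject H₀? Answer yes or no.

Exact binomial: n=23, k=2, p₀=1/4=0.2500
P(X=j) = C(n,j)·p₀^j·(1−p₀)^(n−j); p = Σ P(X=j) over j with P(X=j) ≤ P(X=2)
p-value (two-sided) = 0.08998
At α=0.05: p ≥ α → fail to reject H₀

reject H₀: no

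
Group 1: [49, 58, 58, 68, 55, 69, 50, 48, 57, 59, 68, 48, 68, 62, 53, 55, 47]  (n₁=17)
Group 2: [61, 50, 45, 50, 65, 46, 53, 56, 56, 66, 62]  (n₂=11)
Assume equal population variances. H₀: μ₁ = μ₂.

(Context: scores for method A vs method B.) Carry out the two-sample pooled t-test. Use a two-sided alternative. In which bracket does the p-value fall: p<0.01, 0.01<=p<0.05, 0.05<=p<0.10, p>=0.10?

x̄₁=57.176, s₁=7.650, n₁=17
x̄₂=55.455, s₂=7.353, n₂=11
s_p² = [16·7.650² + 10·7.353²]/26 = 56.8153
SE = √(s_p²·(1/17+1/11)) = 2.9167
t = (57.176−55.455)/2.9167 = 0.5904
df = 26
p-value (two-sided) = 0.56004
→ bracket: p>=0.10

p-value bracket: p>=0.10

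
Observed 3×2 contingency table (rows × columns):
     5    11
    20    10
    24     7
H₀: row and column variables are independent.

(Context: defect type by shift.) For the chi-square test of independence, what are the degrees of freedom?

degrees of freedom = 2

df = (r−1)(c−1) = (3−1)·(2−1) = 2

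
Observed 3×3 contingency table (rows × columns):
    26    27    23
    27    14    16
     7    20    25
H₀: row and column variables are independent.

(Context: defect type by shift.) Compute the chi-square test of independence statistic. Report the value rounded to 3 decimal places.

test statistic = 15.459

Row totals [76, 57, 52], col totals [60, 61, 64], n=185
χ² = (26−24.65)²/24.65 + (27−25.06)²/25.06 + (23−26.29)²/26.29 + (27−18.49)²/18.49 + (14−18.79)²/18.79 + (16−19.72)²/19.72 + (7−16.86)²/16.86 + (20−17.15)²/17.15 + (25−17.99)²/17.99 = 15.4594
df = 4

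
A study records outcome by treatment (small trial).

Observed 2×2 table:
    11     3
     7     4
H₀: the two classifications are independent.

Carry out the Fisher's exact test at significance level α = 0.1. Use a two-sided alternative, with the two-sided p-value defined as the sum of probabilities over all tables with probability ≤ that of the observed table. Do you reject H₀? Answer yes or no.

Margins: r₁=14, r₂=11, c₁=18, c₂=7, n=25
p_obs = C(14,11)·C(11,7)/C(25,18); sum pmf over tables with pmf ≤ p_obs
p-value (two-sided) = 0.65641
At α=0.1: p ≥ α → fail to reject H₀

reject H₀: no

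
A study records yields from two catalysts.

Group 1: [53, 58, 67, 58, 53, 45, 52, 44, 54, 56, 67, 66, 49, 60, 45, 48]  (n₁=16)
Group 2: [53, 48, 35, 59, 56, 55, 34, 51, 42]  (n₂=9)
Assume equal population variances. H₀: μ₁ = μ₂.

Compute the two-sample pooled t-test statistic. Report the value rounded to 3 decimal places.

x̄₁=54.688, s₁=7.640, n₁=16
x̄₂=48.111, s₂=9.144, n₂=9
s_p² = [15·7.640² + 8·9.144²]/23 = 67.1446
SE = √(s_p²·(1/16+1/9)) = 3.4142
t = (54.688−48.111)/3.4142 = 1.9262
df = 23

test statistic = 1.926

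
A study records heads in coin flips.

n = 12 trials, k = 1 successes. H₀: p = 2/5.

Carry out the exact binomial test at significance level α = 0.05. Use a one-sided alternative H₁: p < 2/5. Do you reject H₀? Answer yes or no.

reject H₀: yes

Exact binomial: n=12, k=1, p₀=2/5=0.4000
P(X≤1) from Σ C(n,i)·p₀^i·(1−p₀)^(n−i)
p-value (one-sided, H₁ less) = 0.01959
At α=0.05: p < α → reject H₀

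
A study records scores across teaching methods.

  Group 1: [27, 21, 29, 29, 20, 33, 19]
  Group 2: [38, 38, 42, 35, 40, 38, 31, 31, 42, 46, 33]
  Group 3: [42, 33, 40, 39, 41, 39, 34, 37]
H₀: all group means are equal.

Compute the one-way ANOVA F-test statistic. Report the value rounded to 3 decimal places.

Group means [25.43, 37.64, 38.12], grand mean 34.500
SSB = Σnᵢ(x̄ᵢ−x̄)² = 789.365; SSW = ΣΣ(x−x̄ᵢ)² = 479.135
MSB = 789.365/2 = 394.6826; MSW = 479.135/23 = 20.8319
F = MSB/MSW = 18.9460
df = (2, 23)

test statistic = 18.946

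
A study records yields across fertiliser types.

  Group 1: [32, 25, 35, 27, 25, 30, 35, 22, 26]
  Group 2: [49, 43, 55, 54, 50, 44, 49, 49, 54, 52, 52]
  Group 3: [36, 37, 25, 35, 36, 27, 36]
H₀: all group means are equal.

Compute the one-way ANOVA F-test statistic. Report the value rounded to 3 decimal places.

test statistic = 65.033

Group means [28.56, 50.09, 33.14], grand mean 38.519
SSB = Σnᵢ(x̄ᵢ−x̄)² = 2568.752; SSW = ΣΣ(x−x̄ᵢ)² = 473.988
MSB = 2568.752/2 = 1284.3761; MSW = 473.988/24 = 19.7495
F = MSB/MSW = 65.0333
df = (2, 24)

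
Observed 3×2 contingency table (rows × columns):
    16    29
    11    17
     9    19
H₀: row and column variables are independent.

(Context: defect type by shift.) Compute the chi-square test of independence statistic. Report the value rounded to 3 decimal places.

test statistic = 0.312

Row totals [45, 28, 28], col totals [36, 65], n=101
χ² = (16−16.04)²/16.04 + (29−28.96)²/28.96 + (11−9.98)²/9.98 + (17−18.02)²/18.02 + (9−9.98)²/9.98 + (19−18.02)²/18.02 = 0.3117
df = 2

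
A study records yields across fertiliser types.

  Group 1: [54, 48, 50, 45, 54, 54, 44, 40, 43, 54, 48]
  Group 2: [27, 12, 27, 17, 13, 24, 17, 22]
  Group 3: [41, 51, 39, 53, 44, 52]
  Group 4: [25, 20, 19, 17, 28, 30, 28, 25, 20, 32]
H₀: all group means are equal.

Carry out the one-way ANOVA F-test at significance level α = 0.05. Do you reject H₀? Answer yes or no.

reject H₀: yes

Group means [48.55, 19.88, 46.67, 24.40], grand mean 34.771
SSB = Σnᵢ(x̄ᵢ−x̄)² = 5786.836; SSW = ΣΣ(x−x̄ᵢ)² = 931.336
MSB = 5786.836/3 = 1928.9453; MSW = 931.336/31 = 30.0431
F = MSB/MSW = 64.2060
df = (3, 31)
p-value (upper-tail) = 0.00000
At α=0.05: p < α → reject H₀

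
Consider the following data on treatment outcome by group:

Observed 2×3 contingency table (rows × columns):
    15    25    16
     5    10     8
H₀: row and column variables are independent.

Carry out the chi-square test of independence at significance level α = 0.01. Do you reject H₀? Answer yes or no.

Row totals [56, 23], col totals [20, 35, 24], n=79
χ² = (15−14.18)²/14.18 + (25−24.81)²/24.81 + (16−17.01)²/17.01 + (5−5.82)²/5.82 + (10−10.19)²/10.19 + (8−6.99)²/6.99 = 0.3760
df = 2
p-value (upper-tail) = 0.82860
At α=0.01: p ≥ α → fail to reject H₀

reject H₀: no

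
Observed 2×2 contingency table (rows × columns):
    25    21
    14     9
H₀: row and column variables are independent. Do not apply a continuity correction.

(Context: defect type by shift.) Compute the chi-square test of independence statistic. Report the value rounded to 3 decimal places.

test statistic = 0.265

Row totals [46, 23], col totals [39, 30], n=69
χ² = (25−26.00)²/26.00 + (21−20.00)²/20.00 + (14−13.00)²/13.00 + (9−10.00)²/10.00 = 0.2654
df = 1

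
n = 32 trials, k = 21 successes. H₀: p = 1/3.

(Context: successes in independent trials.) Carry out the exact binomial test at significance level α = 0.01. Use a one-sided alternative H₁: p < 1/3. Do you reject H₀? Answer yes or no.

Exact binomial: n=32, k=21, p₀=1/3=0.3333
P(X≤21) from Σ C(n,i)·p₀^i·(1−p₀)^(n−i)
p-value (one-sided, H₁ less) = 0.99995
At α=0.01: p ≥ α → fail to reject H₀

reject H₀: no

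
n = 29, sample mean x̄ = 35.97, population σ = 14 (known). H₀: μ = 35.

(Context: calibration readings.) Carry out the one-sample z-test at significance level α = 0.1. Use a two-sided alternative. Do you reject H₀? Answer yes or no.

reject H₀: no

SE = σ/√n = 14/√29 = 2.5997
z = (x̄−μ₀)/SE = (35.97−35)/2.5997 = 0.3731
p-value (two-sided) = 0.70906
At α=0.1: p ≥ α → fail to reject H₀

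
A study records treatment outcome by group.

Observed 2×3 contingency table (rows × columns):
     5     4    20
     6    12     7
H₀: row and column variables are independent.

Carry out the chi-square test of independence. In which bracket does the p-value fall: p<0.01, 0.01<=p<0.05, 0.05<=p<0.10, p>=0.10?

p-value bracket: p<0.01

Row totals [29, 25], col totals [11, 16, 27], n=54
χ² = (5−5.91)²/5.91 + (4−8.59)²/8.59 + (20−14.50)²/14.50 + (6−5.09)²/5.09 + (12−7.41)²/7.41 + (7−12.50)²/12.50 = 10.1093
df = 2
p-value (upper-tail) = 0.00638
→ bracket: p<0.01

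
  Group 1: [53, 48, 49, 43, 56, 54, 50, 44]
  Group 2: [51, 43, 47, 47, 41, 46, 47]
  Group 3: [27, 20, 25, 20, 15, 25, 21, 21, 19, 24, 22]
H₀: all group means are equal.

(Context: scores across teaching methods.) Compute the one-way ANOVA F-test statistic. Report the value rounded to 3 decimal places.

test statistic = 155.446

Group means [49.62, 46.00, 21.73], grand mean 36.846
SSB = Σnᵢ(x̄ᵢ−x̄)² = 4407.328; SSW = ΣΣ(x−x̄ᵢ)² = 326.057
MSB = 4407.328/2 = 2203.6639; MSW = 326.057/23 = 14.1764
F = MSB/MSW = 155.4461
df = (2, 23)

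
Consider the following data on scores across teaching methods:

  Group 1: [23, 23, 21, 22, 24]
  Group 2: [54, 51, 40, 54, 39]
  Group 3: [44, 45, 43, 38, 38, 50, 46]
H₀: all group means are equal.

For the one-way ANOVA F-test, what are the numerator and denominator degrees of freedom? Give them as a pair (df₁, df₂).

degrees of freedom = [2, 14]

k = 3 groups, N = 17 total
df = (k−1, N−k) = (3−1, 17−3) = (2, 14)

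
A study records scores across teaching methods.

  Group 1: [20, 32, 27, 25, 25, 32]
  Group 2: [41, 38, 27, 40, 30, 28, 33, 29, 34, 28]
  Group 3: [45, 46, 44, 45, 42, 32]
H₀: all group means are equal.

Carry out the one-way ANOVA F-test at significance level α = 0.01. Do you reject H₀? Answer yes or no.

Group means [26.83, 32.80, 42.33], grand mean 33.773
SSB = Σnᵢ(x̄ᵢ−x̄)² = 738.097; SSW = ΣΣ(x−x̄ᵢ)² = 493.767
MSB = 738.097/2 = 369.0485; MSW = 493.767/19 = 25.9877
F = MSB/MSW = 14.2009
df = (2, 19)
p-value (upper-tail) = 0.00017
At α=0.01: p < α → reject H₀

reject H₀: yes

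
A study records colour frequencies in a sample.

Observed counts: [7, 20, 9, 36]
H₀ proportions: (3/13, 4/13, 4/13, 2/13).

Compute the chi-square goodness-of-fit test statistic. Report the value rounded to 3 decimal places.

test statistic = 69.661

n = 72; E_i = n·p_i = [16.62, 22.15, 22.15, 11.08]
χ² = (7−16.62)²/16.62 + (20−22.15)²/22.15 + (9−22.15)²/22.15 + (36−11.08)²/11.08 = 69.6609
df = 3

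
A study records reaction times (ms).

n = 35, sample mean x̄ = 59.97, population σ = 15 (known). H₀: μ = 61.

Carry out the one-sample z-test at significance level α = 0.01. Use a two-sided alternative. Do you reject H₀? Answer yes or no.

reject H₀: no

SE = σ/√n = 15/√35 = 2.5355
z = (x̄−μ₀)/SE = (59.97−61)/2.5355 = -0.4062
p-value (two-sided) = 0.68457
At α=0.01: p ≥ α → fail to reject H₀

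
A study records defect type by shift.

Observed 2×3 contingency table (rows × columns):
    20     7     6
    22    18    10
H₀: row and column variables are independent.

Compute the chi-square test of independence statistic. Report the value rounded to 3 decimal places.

test statistic = 2.561

Row totals [33, 50], col totals [42, 25, 16], n=83
χ² = (20−16.70)²/16.70 + (7−9.94)²/9.94 + (6−6.36)²/6.36 + (22−25.30)²/25.30 + (18−15.06)²/15.06 + (10−9.64)²/9.64 = 2.5607
df = 2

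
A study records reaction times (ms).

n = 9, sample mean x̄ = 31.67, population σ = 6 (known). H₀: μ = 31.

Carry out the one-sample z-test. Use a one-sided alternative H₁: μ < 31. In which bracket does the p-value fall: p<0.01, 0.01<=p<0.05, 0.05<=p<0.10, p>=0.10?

SE = σ/√n = 6/√9 = 2.0000
z = (x̄−μ₀)/SE = (31.67−31)/2.0000 = 0.3350
p-value (one-sided, H₁ less) = 0.63119
→ bracket: p>=0.10

p-value bracket: p>=0.10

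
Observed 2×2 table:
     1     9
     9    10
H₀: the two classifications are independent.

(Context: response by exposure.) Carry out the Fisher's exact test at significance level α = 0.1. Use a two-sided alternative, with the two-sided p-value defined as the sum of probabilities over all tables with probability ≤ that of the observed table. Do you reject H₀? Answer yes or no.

Margins: r₁=10, r₂=19, c₁=10, c₂=19, n=29
p_obs = C(10,1)·C(19,9)/C(29,10); sum pmf over tables with pmf ≤ p_obs
p-value (two-sided) = 0.09757
At α=0.1: p < α → reject H₀

reject H₀: yes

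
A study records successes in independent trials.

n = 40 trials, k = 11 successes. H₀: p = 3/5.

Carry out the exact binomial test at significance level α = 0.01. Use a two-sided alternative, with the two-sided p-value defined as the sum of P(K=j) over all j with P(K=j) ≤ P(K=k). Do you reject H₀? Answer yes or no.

reject H₀: yes

Exact binomial: n=40, k=11, p₀=3/5=0.6000
P(X=j) = C(n,j)·p₀^j·(1−p₀)^(n−j); p = Σ P(X=j) over j with P(X=j) ≤ P(X=11)
p-value (two-sided) = 0.00006
At α=0.01: p < α → reject H₀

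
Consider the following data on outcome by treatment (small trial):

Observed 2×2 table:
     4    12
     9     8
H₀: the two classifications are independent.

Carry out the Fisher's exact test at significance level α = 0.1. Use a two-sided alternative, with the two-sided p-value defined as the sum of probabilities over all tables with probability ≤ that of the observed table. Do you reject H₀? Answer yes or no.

Margins: r₁=16, r₂=17, c₁=13, c₂=20, n=33
p_obs = C(16,4)·C(17,9)/C(33,13); sum pmf over tables with pmf ≤ p_obs
p-value (two-sided) = 0.15706
At α=0.1: p ≥ α → fail to reject H₀

reject H₀: no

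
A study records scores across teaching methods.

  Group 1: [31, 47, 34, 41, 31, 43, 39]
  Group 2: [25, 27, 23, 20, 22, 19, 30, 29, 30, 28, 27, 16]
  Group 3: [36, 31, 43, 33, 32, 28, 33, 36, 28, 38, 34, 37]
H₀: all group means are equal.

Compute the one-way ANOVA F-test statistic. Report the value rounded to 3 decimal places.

test statistic = 19.612

Group means [38.00, 24.67, 34.08], grand mean 31.323
SSB = Σnᵢ(x̄ᵢ−x̄)² = 935.191; SSW = ΣΣ(x−x̄ᵢ)² = 667.583
MSB = 935.191/2 = 467.5954; MSW = 667.583/28 = 23.8423
F = MSB/MSW = 19.6120
df = (2, 28)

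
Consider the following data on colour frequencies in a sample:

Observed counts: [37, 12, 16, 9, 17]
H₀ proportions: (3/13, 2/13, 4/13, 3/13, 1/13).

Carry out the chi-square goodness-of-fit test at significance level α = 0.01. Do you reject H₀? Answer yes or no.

n = 91; E_i = n·p_i = [21.00, 14.00, 28.00, 21.00, 7.00]
χ² = (37−21.00)²/21.00 + (12−14.00)²/14.00 + (16−28.00)²/28.00 + (9−21.00)²/21.00 + (17−7.00)²/7.00 = 38.7619
df = 4
p-value (upper-tail) = 0.00000
At α=0.01: p < α → reject H₀

reject H₀: yes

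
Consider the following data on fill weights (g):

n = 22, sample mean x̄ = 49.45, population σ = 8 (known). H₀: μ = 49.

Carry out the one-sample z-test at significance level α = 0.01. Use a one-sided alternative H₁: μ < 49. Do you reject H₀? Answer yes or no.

reject H₀: no

SE = σ/√n = 8/√22 = 1.7056
z = (x̄−μ₀)/SE = (49.45−49)/1.7056 = 0.2638
p-value (one-sided, H₁ less) = 0.60405
At α=0.01: p ≥ α → fail to reject H₀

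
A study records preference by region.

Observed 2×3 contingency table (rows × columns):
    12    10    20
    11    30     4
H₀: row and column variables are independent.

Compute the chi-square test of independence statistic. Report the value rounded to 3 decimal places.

Row totals [42, 45], col totals [23, 40, 24], n=87
χ² = (12−11.10)²/11.10 + (10−19.31)²/19.31 + (20−11.59)²/11.59 + (11−11.90)²/11.90 + (30−20.69)²/20.69 + (4−12.41)²/12.41 = 20.6312
df = 2

test statistic = 20.631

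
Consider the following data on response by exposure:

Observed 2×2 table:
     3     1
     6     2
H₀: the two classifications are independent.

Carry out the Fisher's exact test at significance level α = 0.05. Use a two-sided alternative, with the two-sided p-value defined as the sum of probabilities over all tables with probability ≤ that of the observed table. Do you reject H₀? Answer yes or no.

reject H₀: no

Margins: r₁=4, r₂=8, c₁=9, c₂=3, n=12
p_obs = C(4,3)·C(8,6)/C(12,9); sum pmf over tables with pmf ≤ p_obs
p-value (two-sided) = 1.00000
At α=0.05: p ≥ α → fail to reject H₀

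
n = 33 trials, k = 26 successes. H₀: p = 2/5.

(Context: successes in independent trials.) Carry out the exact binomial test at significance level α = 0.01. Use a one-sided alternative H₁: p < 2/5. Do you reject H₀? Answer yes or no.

reject H₀: no

Exact binomial: n=33, k=26, p₀=2/5=0.4000
P(X≤26) from Σ C(n,i)·p₀^i·(1−p₀)^(n−i)
p-value (one-sided, H₁ less) = 1.00000
At α=0.01: p ≥ α → fail to reject H₀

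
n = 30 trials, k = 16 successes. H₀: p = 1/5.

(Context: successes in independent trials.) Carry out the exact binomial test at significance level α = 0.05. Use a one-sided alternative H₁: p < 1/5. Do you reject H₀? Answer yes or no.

Exact binomial: n=30, k=16, p₀=1/5=0.2000
P(X≤16) from Σ C(n,i)·p₀^i·(1−p₀)^(n−i)
p-value (one-sided, H₁ less) = 0.99999
At α=0.05: p ≥ α → fail to reject H₀

reject H₀: no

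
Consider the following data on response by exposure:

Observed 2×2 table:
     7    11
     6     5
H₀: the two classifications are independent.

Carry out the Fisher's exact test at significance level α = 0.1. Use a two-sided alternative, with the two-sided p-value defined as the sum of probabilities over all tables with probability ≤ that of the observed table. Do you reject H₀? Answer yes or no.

reject H₀: no

Margins: r₁=18, r₂=11, c₁=13, c₂=16, n=29
p_obs = C(18,7)·C(11,6)/C(29,13); sum pmf over tables with pmf ≤ p_obs
p-value (two-sided) = 0.46568
At α=0.1: p ≥ α → fail to reject H₀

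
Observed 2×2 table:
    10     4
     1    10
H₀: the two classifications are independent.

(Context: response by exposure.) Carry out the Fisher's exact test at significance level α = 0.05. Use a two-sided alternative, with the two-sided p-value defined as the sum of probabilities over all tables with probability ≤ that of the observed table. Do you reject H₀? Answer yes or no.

Margins: r₁=14, r₂=11, c₁=11, c₂=14, n=25
p_obs = C(14,10)·C(11,1)/C(25,11); sum pmf over tables with pmf ≤ p_obs
p-value (two-sided) = 0.00371
At α=0.05: p < α → reject H₀

reject H₀: yes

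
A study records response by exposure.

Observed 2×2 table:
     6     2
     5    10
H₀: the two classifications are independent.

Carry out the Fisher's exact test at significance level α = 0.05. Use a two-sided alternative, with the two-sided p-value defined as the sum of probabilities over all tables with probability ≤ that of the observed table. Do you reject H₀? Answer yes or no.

Margins: r₁=8, r₂=15, c₁=11, c₂=12, n=23
p_obs = C(8,6)·C(15,5)/C(23,11); sum pmf over tables with pmf ≤ p_obs
p-value (two-sided) = 0.08938
At α=0.05: p ≥ α → fail to reject H₀

reject H₀: no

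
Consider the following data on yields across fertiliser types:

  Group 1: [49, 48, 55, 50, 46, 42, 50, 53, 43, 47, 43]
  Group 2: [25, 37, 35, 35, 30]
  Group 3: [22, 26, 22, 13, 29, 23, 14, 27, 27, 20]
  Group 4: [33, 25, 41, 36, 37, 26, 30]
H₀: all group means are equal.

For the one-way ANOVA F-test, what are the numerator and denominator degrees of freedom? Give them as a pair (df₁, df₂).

degrees of freedom = [3, 29]

k = 4 groups, N = 33 total
df = (k−1, N−k) = (4−1, 33−4) = (3, 29)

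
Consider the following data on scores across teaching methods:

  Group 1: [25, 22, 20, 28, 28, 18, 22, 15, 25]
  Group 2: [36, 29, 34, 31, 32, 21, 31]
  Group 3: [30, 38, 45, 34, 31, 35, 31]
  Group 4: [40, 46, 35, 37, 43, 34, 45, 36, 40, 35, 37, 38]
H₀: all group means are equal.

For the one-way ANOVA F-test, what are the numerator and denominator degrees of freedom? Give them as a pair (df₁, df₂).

k = 4 groups, N = 35 total
df = (k−1, N−k) = (4−1, 35−4) = (3, 31)

degrees of freedom = [3, 31]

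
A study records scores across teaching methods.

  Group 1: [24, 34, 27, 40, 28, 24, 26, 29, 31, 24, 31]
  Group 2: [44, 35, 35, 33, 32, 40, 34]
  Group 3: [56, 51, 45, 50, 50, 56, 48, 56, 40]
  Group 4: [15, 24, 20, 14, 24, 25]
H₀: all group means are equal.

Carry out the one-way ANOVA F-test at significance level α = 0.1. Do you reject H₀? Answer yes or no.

Group means [28.91, 36.14, 50.22, 20.33], grand mean 34.697
SSB = Σnᵢ(x̄ᵢ−x̄)² = 3790.315; SSW = ΣΣ(x−x̄ᵢ)² = 708.655
MSB = 3790.315/3 = 1263.4382; MSW = 708.655/29 = 24.4364
F = MSB/MSW = 51.7032
df = (3, 29)
p-value (upper-tail) = 0.00000
At α=0.1: p < α → reject H₀

reject H₀: yes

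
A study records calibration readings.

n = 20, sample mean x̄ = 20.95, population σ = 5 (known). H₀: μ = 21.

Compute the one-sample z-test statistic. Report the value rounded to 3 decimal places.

SE = σ/√n = 5/√20 = 1.1180
z = (x̄−μ₀)/SE = (20.95−21)/1.1180 = -0.0447

test statistic = -0.045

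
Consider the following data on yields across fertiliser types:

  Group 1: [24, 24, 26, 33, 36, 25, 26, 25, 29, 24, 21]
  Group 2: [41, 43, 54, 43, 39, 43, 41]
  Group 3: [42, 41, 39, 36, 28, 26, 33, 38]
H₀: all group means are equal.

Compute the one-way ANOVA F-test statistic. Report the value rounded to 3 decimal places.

Group means [26.64, 43.43, 35.38], grand mean 33.846
SSB = Σnᵢ(x̄ᵢ−x̄)² = 1233.250; SSW = ΣΣ(x−x̄ᵢ)² = 580.135
MSB = 1233.250/2 = 616.6249; MSW = 580.135/23 = 25.2232
F = MSB/MSW = 24.4467
df = (2, 23)

test statistic = 24.447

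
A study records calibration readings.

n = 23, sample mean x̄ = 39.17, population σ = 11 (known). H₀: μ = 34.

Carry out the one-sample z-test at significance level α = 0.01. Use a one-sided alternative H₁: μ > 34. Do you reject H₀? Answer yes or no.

SE = σ/√n = 11/√23 = 2.2937
z = (x̄−μ₀)/SE = (39.17−34)/2.2937 = 2.2540
p-value (one-sided, H₁ greater) = 0.01210
At α=0.01: p ≥ α → fail to reject H₀

reject H₀: no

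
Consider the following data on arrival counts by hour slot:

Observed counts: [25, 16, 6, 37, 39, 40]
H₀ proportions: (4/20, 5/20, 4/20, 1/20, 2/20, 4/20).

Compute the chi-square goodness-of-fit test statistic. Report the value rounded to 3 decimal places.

test statistic = 173.926

n = 163; E_i = n·p_i = [32.60, 40.75, 32.60, 8.15, 16.30, 32.60]
χ² = (25−32.60)²/32.60 + (16−40.75)²/40.75 + (6−32.60)²/32.60 + (37−8.15)²/8.15 + (39−16.30)²/16.30 + (40−32.60)²/32.60 = 173.9264
df = 5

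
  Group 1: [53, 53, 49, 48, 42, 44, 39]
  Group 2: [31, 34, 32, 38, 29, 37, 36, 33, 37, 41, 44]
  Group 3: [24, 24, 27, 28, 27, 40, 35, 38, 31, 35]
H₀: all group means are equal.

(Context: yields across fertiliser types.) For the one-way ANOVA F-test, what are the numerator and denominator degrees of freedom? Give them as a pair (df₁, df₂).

degrees of freedom = [2, 25]

k = 3 groups, N = 28 total
df = (k−1, N−k) = (3−1, 28−3) = (2, 25)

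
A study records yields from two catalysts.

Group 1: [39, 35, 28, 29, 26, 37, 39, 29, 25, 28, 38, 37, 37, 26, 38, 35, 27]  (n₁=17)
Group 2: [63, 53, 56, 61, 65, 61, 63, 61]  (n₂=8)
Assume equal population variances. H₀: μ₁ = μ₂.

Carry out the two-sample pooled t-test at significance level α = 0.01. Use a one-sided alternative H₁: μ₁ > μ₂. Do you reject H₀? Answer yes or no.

x̄₁=32.529, s₁=5.328, n₁=17
x̄₂=60.375, s₂=3.962, n₂=8
s_p² = [16·5.328² + 7·3.962²]/23 = 24.5265
SE = √(s_p²·(1/17+1/8)) = 2.1233
t = (32.529−60.375)/2.1233 = -13.1141
df = 23
p-value (one-sided, H₁ greater) = 1.00000
At α=0.01: p ≥ α → fail to reject H₀

reject H₀: no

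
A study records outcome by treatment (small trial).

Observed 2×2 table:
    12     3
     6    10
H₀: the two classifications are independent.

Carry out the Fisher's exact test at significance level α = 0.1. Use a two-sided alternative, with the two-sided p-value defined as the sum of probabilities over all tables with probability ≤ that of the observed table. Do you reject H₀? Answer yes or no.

Margins: r₁=15, r₂=16, c₁=18, c₂=13, n=31
p_obs = C(15,12)·C(16,6)/C(31,18); sum pmf over tables with pmf ≤ p_obs
p-value (two-sided) = 0.02901
At α=0.1: p < α → reject H₀

reject H₀: yes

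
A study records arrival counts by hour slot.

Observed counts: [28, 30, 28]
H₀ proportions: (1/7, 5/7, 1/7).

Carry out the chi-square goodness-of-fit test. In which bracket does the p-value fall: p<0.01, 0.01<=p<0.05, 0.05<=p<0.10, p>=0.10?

p-value bracket: p<0.01

n = 86; E_i = n·p_i = [12.29, 61.43, 12.29]
χ² = (28−12.29)²/12.29 + (30−61.43)²/61.43 + (28−12.29)²/12.29 = 56.2791
df = 2
p-value (upper-tail) = 0.00000
→ bracket: p<0.01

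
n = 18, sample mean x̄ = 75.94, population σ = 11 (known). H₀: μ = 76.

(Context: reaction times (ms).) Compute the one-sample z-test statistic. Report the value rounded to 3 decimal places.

test statistic = -0.023

SE = σ/√n = 11/√18 = 2.5927
z = (x̄−μ₀)/SE = (75.94−76)/2.5927 = -0.0231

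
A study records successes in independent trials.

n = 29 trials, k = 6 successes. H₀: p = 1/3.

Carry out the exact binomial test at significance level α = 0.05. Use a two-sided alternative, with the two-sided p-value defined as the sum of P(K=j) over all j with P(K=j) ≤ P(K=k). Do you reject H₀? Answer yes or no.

reject H₀: no

Exact binomial: n=29, k=6, p₀=1/3=0.3333
P(X=j) = C(n,j)·p₀^j·(1−p₀)^(n−j); p = Σ P(X=j) over j with P(X=j) ≤ P(X=6)
p-value (two-sided) = 0.17136
At α=0.05: p ≥ α → fail to reject H₀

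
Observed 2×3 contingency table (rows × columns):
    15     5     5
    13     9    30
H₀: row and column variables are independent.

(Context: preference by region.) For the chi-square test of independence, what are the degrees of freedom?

df = (r−1)(c−1) = (2−1)·(3−1) = 2

degrees of freedom = 2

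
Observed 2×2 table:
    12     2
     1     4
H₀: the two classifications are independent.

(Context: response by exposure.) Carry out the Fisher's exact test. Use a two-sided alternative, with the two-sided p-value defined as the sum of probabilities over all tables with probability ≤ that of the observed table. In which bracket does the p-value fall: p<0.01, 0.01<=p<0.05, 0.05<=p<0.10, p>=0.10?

p-value bracket: 0.01<=p<0.05

Margins: r₁=14, r₂=5, c₁=13, c₂=6, n=19
p_obs = C(14,12)·C(5,1)/C(19,13); sum pmf over tables with pmf ≤ p_obs
p-value (two-sided) = 0.01729
→ bracket: 0.01<=p<0.05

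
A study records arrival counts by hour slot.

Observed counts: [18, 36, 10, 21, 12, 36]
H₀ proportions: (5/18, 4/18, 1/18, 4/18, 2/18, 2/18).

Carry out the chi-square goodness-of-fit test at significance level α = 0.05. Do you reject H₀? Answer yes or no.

reject H₀: yes

n = 133; E_i = n·p_i = [36.94, 29.56, 7.39, 29.56, 14.78, 14.78]
χ² = (18−36.94)²/36.94 + (36−29.56)²/29.56 + (10−7.39)²/7.39 + (21−29.56)²/29.56 + (12−14.78)²/14.78 + (36−14.78)²/14.78 = 45.5180
df = 5
p-value (upper-tail) = 0.00000
At α=0.05: p < α → reject H₀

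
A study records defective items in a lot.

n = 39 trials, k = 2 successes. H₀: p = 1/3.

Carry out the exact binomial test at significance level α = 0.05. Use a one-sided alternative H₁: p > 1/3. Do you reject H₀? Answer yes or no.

Exact binomial: n=39, k=2, p₀=1/3=0.3333
P(X≥2) from Σ C(n,i)·p₀^i·(1−p₀)^(n−i)
p-value (one-sided, H₁ greater) = 1.00000
At α=0.05: p ≥ α → fail to reject H₀

reject H₀: no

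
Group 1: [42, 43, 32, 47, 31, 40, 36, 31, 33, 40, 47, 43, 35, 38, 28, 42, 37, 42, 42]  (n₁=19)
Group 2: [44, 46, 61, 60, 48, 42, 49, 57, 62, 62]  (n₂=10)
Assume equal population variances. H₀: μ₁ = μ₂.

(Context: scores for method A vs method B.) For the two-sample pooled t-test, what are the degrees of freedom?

degrees of freedom = 27

df = n₁ + n₂ − 2 = 19 + 10 − 2 = 27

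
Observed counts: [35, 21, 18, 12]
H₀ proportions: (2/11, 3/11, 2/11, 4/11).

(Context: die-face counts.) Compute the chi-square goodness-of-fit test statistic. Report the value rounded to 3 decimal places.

n = 86; E_i = n·p_i = [15.64, 23.45, 15.64, 31.27]
χ² = (35−15.64)²/15.64 + (21−23.45)²/23.45 + (18−15.64)²/15.64 + (12−31.27)²/31.27 = 36.4709
df = 3

test statistic = 36.471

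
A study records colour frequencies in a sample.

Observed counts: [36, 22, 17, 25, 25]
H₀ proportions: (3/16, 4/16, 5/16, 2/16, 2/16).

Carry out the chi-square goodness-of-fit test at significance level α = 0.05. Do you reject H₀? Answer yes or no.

n = 125; E_i = n·p_i = [23.44, 31.25, 39.06, 15.62, 15.62]
χ² = (36−23.44)²/23.44 + (22−31.25)²/31.25 + (17−39.06)²/39.06 + (25−15.62)²/15.62 + (25−15.62)²/15.62 = 33.1824
df = 4
p-value (upper-tail) = 0.00000
At α=0.05: p < α → reject H₀

reject H₀: yes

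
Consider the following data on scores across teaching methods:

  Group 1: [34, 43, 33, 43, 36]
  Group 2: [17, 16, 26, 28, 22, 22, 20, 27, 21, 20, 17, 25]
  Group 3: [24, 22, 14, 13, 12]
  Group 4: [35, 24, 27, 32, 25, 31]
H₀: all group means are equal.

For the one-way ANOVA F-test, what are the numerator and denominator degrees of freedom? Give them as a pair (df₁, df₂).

degrees of freedom = [3, 24]

k = 4 groups, N = 28 total
df = (k−1, N−k) = (4−1, 28−4) = (3, 24)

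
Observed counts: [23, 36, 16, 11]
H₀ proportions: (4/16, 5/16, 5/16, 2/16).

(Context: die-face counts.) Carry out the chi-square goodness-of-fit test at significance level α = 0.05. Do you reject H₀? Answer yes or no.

n = 86; E_i = n·p_i = [21.50, 26.88, 26.88, 10.75]
χ² = (23−21.50)²/21.50 + (36−26.88)²/26.88 + (16−26.88)²/26.88 + (11−10.75)²/10.75 = 7.6093
df = 3
p-value (upper-tail) = 0.05482
At α=0.05: p ≥ α → fail to reject H₀

reject H₀: no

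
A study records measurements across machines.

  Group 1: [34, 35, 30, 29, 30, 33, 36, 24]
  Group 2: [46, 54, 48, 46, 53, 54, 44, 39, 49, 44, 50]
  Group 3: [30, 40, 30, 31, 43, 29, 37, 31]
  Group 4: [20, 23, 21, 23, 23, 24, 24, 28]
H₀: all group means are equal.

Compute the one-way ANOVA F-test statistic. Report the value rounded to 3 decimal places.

test statistic = 55.180

Group means [31.38, 47.91, 33.88, 23.25], grand mean 35.286
SSB = Σnᵢ(x̄ᵢ−x̄)² = 3049.984; SSW = ΣΣ(x−x̄ᵢ)² = 571.159
MSB = 3049.984/3 = 1016.6613; MSW = 571.159/31 = 18.4245
F = MSB/MSW = 55.1799
df = (3, 31)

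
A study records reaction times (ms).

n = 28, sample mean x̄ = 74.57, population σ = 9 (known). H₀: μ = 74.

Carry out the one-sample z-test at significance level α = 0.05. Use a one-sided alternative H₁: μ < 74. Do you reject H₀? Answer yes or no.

reject H₀: no

SE = σ/√n = 9/√28 = 1.7008
z = (x̄−μ₀)/SE = (74.57−74)/1.7008 = 0.3351
p-value (one-sided, H₁ less) = 0.63124
At α=0.05: p ≥ α → fail to reject H₀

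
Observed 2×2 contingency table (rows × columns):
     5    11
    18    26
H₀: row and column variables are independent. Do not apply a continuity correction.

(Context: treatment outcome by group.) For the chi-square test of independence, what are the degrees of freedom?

df = (r−1)(c−1) = (2−1)·(2−1) = 1

degrees of freedom = 1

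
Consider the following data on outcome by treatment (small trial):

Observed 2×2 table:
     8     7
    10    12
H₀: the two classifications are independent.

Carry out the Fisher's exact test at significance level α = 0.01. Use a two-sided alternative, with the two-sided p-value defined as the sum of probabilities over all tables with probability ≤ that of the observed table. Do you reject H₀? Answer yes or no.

reject H₀: no

Margins: r₁=15, r₂=22, c₁=18, c₂=19, n=37
p_obs = C(15,8)·C(22,10)/C(37,18); sum pmf over tables with pmf ≤ p_obs
p-value (two-sided) = 0.74314
At α=0.01: p ≥ α → fail to reject H₀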